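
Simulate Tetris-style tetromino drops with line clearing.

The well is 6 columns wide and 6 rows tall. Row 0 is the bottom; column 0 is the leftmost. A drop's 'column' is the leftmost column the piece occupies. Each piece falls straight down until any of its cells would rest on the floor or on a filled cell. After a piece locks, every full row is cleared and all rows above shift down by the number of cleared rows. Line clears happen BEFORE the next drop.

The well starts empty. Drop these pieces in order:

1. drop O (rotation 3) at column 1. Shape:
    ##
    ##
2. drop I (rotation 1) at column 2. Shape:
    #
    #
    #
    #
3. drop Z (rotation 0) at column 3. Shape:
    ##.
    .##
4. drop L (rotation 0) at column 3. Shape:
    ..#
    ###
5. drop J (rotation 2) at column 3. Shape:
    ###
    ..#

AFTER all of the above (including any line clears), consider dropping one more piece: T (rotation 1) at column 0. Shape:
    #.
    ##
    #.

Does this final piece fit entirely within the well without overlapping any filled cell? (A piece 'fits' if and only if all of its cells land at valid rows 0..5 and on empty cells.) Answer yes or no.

Answer: yes

Derivation:
Drop 1: O rot3 at col 1 lands with bottom-row=0; cleared 0 line(s) (total 0); column heights now [0 2 2 0 0 0], max=2
Drop 2: I rot1 at col 2 lands with bottom-row=2; cleared 0 line(s) (total 0); column heights now [0 2 6 0 0 0], max=6
Drop 3: Z rot0 at col 3 lands with bottom-row=0; cleared 0 line(s) (total 0); column heights now [0 2 6 2 2 1], max=6
Drop 4: L rot0 at col 3 lands with bottom-row=2; cleared 0 line(s) (total 0); column heights now [0 2 6 3 3 4], max=6
Drop 5: J rot2 at col 3 lands with bottom-row=4; cleared 0 line(s) (total 0); column heights now [0 2 6 6 6 6], max=6
Test piece T rot1 at col 0 (width 2): heights before test = [0 2 6 6 6 6]; fits = True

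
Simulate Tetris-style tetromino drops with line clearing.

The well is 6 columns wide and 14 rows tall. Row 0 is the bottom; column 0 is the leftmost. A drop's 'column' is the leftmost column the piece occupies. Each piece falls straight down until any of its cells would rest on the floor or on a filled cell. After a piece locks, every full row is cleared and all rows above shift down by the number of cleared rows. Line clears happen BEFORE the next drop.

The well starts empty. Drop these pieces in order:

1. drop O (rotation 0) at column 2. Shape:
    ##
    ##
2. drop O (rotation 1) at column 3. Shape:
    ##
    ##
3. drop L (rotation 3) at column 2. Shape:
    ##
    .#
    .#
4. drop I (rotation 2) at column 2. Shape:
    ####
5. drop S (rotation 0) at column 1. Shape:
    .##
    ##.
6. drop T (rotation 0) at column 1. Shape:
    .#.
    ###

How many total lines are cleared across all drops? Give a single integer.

Drop 1: O rot0 at col 2 lands with bottom-row=0; cleared 0 line(s) (total 0); column heights now [0 0 2 2 0 0], max=2
Drop 2: O rot1 at col 3 lands with bottom-row=2; cleared 0 line(s) (total 0); column heights now [0 0 2 4 4 0], max=4
Drop 3: L rot3 at col 2 lands with bottom-row=4; cleared 0 line(s) (total 0); column heights now [0 0 7 7 4 0], max=7
Drop 4: I rot2 at col 2 lands with bottom-row=7; cleared 0 line(s) (total 0); column heights now [0 0 8 8 8 8], max=8
Drop 5: S rot0 at col 1 lands with bottom-row=8; cleared 0 line(s) (total 0); column heights now [0 9 10 10 8 8], max=10
Drop 6: T rot0 at col 1 lands with bottom-row=10; cleared 0 line(s) (total 0); column heights now [0 11 12 11 8 8], max=12

Answer: 0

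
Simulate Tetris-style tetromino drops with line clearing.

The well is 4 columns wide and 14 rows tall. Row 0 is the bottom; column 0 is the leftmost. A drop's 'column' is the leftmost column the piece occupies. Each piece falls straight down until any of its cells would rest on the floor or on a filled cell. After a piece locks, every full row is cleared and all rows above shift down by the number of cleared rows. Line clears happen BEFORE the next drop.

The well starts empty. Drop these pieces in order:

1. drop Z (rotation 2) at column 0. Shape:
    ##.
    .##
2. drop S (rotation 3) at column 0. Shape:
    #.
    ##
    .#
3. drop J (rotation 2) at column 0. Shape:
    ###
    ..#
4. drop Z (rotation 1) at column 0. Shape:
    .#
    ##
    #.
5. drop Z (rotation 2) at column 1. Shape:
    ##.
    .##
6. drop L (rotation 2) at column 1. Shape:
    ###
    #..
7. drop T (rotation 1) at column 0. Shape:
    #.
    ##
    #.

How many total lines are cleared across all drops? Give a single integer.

Drop 1: Z rot2 at col 0 lands with bottom-row=0; cleared 0 line(s) (total 0); column heights now [2 2 1 0], max=2
Drop 2: S rot3 at col 0 lands with bottom-row=2; cleared 0 line(s) (total 0); column heights now [5 4 1 0], max=5
Drop 3: J rot2 at col 0 lands with bottom-row=4; cleared 0 line(s) (total 0); column heights now [6 6 6 0], max=6
Drop 4: Z rot1 at col 0 lands with bottom-row=6; cleared 0 line(s) (total 0); column heights now [8 9 6 0], max=9
Drop 5: Z rot2 at col 1 lands with bottom-row=8; cleared 0 line(s) (total 0); column heights now [8 10 10 9], max=10
Drop 6: L rot2 at col 1 lands with bottom-row=10; cleared 0 line(s) (total 0); column heights now [8 12 12 12], max=12
Drop 7: T rot1 at col 0 lands with bottom-row=11; cleared 1 line(s) (total 1); column heights now [13 12 10 9], max=13

Answer: 1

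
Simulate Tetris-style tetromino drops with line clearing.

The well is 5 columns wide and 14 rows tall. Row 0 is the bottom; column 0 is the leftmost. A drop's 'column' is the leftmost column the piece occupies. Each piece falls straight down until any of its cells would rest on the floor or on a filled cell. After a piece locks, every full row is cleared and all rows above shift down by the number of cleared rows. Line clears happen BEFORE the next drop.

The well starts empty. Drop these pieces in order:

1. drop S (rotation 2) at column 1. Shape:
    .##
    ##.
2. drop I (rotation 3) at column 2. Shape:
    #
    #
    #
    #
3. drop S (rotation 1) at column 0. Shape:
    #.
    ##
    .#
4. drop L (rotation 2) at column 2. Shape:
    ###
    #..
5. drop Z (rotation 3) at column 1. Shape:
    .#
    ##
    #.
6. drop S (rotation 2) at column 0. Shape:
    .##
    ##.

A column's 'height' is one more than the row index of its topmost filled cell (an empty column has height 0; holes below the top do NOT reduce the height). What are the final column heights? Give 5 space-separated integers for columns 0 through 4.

Answer: 10 11 11 8 8

Derivation:
Drop 1: S rot2 at col 1 lands with bottom-row=0; cleared 0 line(s) (total 0); column heights now [0 1 2 2 0], max=2
Drop 2: I rot3 at col 2 lands with bottom-row=2; cleared 0 line(s) (total 0); column heights now [0 1 6 2 0], max=6
Drop 3: S rot1 at col 0 lands with bottom-row=1; cleared 0 line(s) (total 0); column heights now [4 3 6 2 0], max=6
Drop 4: L rot2 at col 2 lands with bottom-row=6; cleared 0 line(s) (total 0); column heights now [4 3 8 8 8], max=8
Drop 5: Z rot3 at col 1 lands with bottom-row=7; cleared 0 line(s) (total 0); column heights now [4 9 10 8 8], max=10
Drop 6: S rot2 at col 0 lands with bottom-row=9; cleared 0 line(s) (total 0); column heights now [10 11 11 8 8], max=11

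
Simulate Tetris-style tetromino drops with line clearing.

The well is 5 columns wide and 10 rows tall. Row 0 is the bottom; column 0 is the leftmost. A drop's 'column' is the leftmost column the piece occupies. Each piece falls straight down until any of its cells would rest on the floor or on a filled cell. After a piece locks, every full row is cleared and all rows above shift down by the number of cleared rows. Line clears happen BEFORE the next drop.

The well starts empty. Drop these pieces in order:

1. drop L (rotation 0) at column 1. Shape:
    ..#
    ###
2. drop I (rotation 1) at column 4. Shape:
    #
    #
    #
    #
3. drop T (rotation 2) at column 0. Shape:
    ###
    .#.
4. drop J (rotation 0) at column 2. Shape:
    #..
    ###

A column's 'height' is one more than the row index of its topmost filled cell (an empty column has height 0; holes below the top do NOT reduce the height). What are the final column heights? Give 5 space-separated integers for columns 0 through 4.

Answer: 3 3 6 5 5

Derivation:
Drop 1: L rot0 at col 1 lands with bottom-row=0; cleared 0 line(s) (total 0); column heights now [0 1 1 2 0], max=2
Drop 2: I rot1 at col 4 lands with bottom-row=0; cleared 0 line(s) (total 0); column heights now [0 1 1 2 4], max=4
Drop 3: T rot2 at col 0 lands with bottom-row=1; cleared 0 line(s) (total 0); column heights now [3 3 3 2 4], max=4
Drop 4: J rot0 at col 2 lands with bottom-row=4; cleared 0 line(s) (total 0); column heights now [3 3 6 5 5], max=6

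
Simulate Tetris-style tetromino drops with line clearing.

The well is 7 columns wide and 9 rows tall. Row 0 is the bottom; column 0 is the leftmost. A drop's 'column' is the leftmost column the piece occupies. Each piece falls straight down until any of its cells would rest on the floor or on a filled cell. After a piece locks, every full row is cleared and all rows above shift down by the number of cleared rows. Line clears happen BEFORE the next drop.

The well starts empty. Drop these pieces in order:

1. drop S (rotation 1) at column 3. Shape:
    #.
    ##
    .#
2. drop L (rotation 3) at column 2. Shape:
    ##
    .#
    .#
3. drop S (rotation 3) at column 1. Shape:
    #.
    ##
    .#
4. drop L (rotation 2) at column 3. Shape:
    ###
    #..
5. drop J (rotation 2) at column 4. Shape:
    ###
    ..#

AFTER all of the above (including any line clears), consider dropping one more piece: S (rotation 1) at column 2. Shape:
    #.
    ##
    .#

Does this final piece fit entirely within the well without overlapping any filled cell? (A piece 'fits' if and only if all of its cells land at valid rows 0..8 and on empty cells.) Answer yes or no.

Drop 1: S rot1 at col 3 lands with bottom-row=0; cleared 0 line(s) (total 0); column heights now [0 0 0 3 2 0 0], max=3
Drop 2: L rot3 at col 2 lands with bottom-row=3; cleared 0 line(s) (total 0); column heights now [0 0 6 6 2 0 0], max=6
Drop 3: S rot3 at col 1 lands with bottom-row=6; cleared 0 line(s) (total 0); column heights now [0 9 8 6 2 0 0], max=9
Drop 4: L rot2 at col 3 lands with bottom-row=6; cleared 0 line(s) (total 0); column heights now [0 9 8 8 8 8 0], max=9
Drop 5: J rot2 at col 4 lands with bottom-row=7; cleared 0 line(s) (total 0); column heights now [0 9 8 8 9 9 9], max=9
Test piece S rot1 at col 2 (width 2): heights before test = [0 9 8 8 9 9 9]; fits = False

Answer: no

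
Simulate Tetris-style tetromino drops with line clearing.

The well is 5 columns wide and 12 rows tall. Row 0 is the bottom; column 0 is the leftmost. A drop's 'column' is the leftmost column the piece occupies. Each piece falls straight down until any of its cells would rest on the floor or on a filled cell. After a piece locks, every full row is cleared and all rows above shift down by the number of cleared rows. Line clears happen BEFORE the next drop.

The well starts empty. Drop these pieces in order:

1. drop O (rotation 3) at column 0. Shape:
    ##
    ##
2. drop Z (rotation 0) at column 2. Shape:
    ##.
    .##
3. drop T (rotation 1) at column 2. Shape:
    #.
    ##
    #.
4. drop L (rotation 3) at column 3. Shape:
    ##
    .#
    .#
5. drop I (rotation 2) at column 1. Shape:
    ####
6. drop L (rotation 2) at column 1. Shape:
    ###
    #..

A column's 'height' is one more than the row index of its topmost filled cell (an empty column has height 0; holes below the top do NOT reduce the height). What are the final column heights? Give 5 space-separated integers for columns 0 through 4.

Answer: 2 8 8 8 6

Derivation:
Drop 1: O rot3 at col 0 lands with bottom-row=0; cleared 0 line(s) (total 0); column heights now [2 2 0 0 0], max=2
Drop 2: Z rot0 at col 2 lands with bottom-row=0; cleared 0 line(s) (total 0); column heights now [2 2 2 2 1], max=2
Drop 3: T rot1 at col 2 lands with bottom-row=2; cleared 0 line(s) (total 0); column heights now [2 2 5 4 1], max=5
Drop 4: L rot3 at col 3 lands with bottom-row=2; cleared 0 line(s) (total 0); column heights now [2 2 5 5 5], max=5
Drop 5: I rot2 at col 1 lands with bottom-row=5; cleared 0 line(s) (total 0); column heights now [2 6 6 6 6], max=6
Drop 6: L rot2 at col 1 lands with bottom-row=6; cleared 0 line(s) (total 0); column heights now [2 8 8 8 6], max=8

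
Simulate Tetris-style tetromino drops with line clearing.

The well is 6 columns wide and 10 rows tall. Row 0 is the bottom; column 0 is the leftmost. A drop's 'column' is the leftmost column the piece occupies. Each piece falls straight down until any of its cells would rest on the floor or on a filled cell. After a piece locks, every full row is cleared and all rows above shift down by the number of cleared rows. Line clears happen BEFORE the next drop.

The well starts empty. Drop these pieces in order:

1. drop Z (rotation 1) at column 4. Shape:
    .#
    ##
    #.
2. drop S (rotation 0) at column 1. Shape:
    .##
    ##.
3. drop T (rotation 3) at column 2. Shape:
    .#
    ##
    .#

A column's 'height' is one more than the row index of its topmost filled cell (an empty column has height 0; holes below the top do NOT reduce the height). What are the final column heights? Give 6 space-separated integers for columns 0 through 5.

Drop 1: Z rot1 at col 4 lands with bottom-row=0; cleared 0 line(s) (total 0); column heights now [0 0 0 0 2 3], max=3
Drop 2: S rot0 at col 1 lands with bottom-row=0; cleared 0 line(s) (total 0); column heights now [0 1 2 2 2 3], max=3
Drop 3: T rot3 at col 2 lands with bottom-row=2; cleared 0 line(s) (total 0); column heights now [0 1 4 5 2 3], max=5

Answer: 0 1 4 5 2 3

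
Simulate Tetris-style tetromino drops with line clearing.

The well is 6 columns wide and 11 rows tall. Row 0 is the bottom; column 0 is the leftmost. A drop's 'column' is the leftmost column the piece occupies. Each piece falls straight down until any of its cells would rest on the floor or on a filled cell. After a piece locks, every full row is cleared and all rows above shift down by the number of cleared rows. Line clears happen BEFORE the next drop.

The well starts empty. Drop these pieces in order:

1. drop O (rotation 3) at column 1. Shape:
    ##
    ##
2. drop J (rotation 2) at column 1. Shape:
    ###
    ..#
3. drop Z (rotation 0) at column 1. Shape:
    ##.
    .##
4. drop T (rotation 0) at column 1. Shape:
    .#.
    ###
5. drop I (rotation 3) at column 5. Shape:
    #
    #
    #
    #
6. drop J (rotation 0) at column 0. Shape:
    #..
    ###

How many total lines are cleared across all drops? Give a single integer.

Answer: 0

Derivation:
Drop 1: O rot3 at col 1 lands with bottom-row=0; cleared 0 line(s) (total 0); column heights now [0 2 2 0 0 0], max=2
Drop 2: J rot2 at col 1 lands with bottom-row=1; cleared 0 line(s) (total 0); column heights now [0 3 3 3 0 0], max=3
Drop 3: Z rot0 at col 1 lands with bottom-row=3; cleared 0 line(s) (total 0); column heights now [0 5 5 4 0 0], max=5
Drop 4: T rot0 at col 1 lands with bottom-row=5; cleared 0 line(s) (total 0); column heights now [0 6 7 6 0 0], max=7
Drop 5: I rot3 at col 5 lands with bottom-row=0; cleared 0 line(s) (total 0); column heights now [0 6 7 6 0 4], max=7
Drop 6: J rot0 at col 0 lands with bottom-row=7; cleared 0 line(s) (total 0); column heights now [9 8 8 6 0 4], max=9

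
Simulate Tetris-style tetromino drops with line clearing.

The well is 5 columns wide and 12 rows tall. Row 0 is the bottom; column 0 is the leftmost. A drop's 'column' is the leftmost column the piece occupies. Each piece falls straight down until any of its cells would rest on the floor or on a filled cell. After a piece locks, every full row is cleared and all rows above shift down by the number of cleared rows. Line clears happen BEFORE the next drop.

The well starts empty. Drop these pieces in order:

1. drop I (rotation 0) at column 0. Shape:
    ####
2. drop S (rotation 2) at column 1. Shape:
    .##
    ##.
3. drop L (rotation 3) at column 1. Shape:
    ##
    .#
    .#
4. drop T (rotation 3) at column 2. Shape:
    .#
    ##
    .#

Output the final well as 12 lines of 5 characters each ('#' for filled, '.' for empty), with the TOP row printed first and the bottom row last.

Answer: .....
.....
.....
.....
...#.
..##.
.###.
..#..
..#..
..##.
.##..
####.

Derivation:
Drop 1: I rot0 at col 0 lands with bottom-row=0; cleared 0 line(s) (total 0); column heights now [1 1 1 1 0], max=1
Drop 2: S rot2 at col 1 lands with bottom-row=1; cleared 0 line(s) (total 0); column heights now [1 2 3 3 0], max=3
Drop 3: L rot3 at col 1 lands with bottom-row=3; cleared 0 line(s) (total 0); column heights now [1 6 6 3 0], max=6
Drop 4: T rot3 at col 2 lands with bottom-row=5; cleared 0 line(s) (total 0); column heights now [1 6 7 8 0], max=8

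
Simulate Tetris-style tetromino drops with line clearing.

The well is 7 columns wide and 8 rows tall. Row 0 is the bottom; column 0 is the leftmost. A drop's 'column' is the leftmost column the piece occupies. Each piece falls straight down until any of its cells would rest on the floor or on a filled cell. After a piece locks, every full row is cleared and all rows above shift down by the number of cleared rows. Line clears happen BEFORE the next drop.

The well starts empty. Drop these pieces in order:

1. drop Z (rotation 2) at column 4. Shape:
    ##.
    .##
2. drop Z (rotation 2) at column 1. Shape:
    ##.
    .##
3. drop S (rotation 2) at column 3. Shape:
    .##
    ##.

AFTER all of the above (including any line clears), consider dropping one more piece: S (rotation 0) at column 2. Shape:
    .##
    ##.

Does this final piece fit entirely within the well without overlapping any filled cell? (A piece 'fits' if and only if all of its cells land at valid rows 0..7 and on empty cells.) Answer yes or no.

Drop 1: Z rot2 at col 4 lands with bottom-row=0; cleared 0 line(s) (total 0); column heights now [0 0 0 0 2 2 1], max=2
Drop 2: Z rot2 at col 1 lands with bottom-row=0; cleared 0 line(s) (total 0); column heights now [0 2 2 1 2 2 1], max=2
Drop 3: S rot2 at col 3 lands with bottom-row=2; cleared 0 line(s) (total 0); column heights now [0 2 2 3 4 4 1], max=4
Test piece S rot0 at col 2 (width 3): heights before test = [0 2 2 3 4 4 1]; fits = True

Answer: yes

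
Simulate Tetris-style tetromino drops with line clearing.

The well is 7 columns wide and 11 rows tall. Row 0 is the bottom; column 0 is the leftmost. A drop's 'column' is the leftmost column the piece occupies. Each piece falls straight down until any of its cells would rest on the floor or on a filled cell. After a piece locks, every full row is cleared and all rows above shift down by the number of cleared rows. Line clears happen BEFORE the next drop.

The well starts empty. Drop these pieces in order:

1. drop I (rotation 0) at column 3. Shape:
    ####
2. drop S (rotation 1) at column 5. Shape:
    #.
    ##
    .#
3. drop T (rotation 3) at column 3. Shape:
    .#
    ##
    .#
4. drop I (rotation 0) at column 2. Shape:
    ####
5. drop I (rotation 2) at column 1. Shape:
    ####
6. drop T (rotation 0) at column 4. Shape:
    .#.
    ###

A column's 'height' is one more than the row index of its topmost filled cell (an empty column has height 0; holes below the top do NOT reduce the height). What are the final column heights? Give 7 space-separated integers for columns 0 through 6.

Answer: 0 6 6 6 7 8 7

Derivation:
Drop 1: I rot0 at col 3 lands with bottom-row=0; cleared 0 line(s) (total 0); column heights now [0 0 0 1 1 1 1], max=1
Drop 2: S rot1 at col 5 lands with bottom-row=1; cleared 0 line(s) (total 0); column heights now [0 0 0 1 1 4 3], max=4
Drop 3: T rot3 at col 3 lands with bottom-row=1; cleared 0 line(s) (total 0); column heights now [0 0 0 3 4 4 3], max=4
Drop 4: I rot0 at col 2 lands with bottom-row=4; cleared 0 line(s) (total 0); column heights now [0 0 5 5 5 5 3], max=5
Drop 5: I rot2 at col 1 lands with bottom-row=5; cleared 0 line(s) (total 0); column heights now [0 6 6 6 6 5 3], max=6
Drop 6: T rot0 at col 4 lands with bottom-row=6; cleared 0 line(s) (total 0); column heights now [0 6 6 6 7 8 7], max=8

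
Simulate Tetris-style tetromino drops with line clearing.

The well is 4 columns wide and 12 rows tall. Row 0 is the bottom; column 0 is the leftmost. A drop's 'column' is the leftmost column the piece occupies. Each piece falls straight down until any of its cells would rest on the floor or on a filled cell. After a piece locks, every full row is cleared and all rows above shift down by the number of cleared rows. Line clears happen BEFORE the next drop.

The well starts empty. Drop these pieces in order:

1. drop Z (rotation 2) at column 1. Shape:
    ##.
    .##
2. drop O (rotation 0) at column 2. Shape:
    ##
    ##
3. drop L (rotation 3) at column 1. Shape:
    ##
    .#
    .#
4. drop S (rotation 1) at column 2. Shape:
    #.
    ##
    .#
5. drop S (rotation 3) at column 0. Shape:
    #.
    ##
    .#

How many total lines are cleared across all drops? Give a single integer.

Answer: 0

Derivation:
Drop 1: Z rot2 at col 1 lands with bottom-row=0; cleared 0 line(s) (total 0); column heights now [0 2 2 1], max=2
Drop 2: O rot0 at col 2 lands with bottom-row=2; cleared 0 line(s) (total 0); column heights now [0 2 4 4], max=4
Drop 3: L rot3 at col 1 lands with bottom-row=4; cleared 0 line(s) (total 0); column heights now [0 7 7 4], max=7
Drop 4: S rot1 at col 2 lands with bottom-row=6; cleared 0 line(s) (total 0); column heights now [0 7 9 8], max=9
Drop 5: S rot3 at col 0 lands with bottom-row=7; cleared 0 line(s) (total 0); column heights now [10 9 9 8], max=10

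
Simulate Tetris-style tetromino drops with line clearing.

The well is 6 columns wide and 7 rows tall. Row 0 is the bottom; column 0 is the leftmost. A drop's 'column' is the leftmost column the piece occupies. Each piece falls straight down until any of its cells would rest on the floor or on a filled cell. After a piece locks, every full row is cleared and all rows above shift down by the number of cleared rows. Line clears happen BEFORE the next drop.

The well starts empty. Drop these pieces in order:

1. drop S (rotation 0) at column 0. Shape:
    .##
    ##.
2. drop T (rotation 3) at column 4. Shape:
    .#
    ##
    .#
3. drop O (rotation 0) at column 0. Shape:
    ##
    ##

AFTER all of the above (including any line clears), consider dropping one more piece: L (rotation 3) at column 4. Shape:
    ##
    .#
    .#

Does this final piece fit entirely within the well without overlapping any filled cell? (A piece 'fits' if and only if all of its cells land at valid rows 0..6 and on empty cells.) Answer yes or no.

Answer: yes

Derivation:
Drop 1: S rot0 at col 0 lands with bottom-row=0; cleared 0 line(s) (total 0); column heights now [1 2 2 0 0 0], max=2
Drop 2: T rot3 at col 4 lands with bottom-row=0; cleared 0 line(s) (total 0); column heights now [1 2 2 0 2 3], max=3
Drop 3: O rot0 at col 0 lands with bottom-row=2; cleared 0 line(s) (total 0); column heights now [4 4 2 0 2 3], max=4
Test piece L rot3 at col 4 (width 2): heights before test = [4 4 2 0 2 3]; fits = True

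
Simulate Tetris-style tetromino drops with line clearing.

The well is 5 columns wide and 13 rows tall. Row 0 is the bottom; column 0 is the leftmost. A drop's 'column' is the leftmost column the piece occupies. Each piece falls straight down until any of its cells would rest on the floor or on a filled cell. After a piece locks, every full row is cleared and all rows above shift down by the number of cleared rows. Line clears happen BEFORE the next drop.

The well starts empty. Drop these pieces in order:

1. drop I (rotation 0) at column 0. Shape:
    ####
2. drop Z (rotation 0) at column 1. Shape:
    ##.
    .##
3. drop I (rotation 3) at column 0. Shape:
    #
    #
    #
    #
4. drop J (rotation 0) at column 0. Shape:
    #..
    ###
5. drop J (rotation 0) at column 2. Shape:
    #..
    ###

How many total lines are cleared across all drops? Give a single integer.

Drop 1: I rot0 at col 0 lands with bottom-row=0; cleared 0 line(s) (total 0); column heights now [1 1 1 1 0], max=1
Drop 2: Z rot0 at col 1 lands with bottom-row=1; cleared 0 line(s) (total 0); column heights now [1 3 3 2 0], max=3
Drop 3: I rot3 at col 0 lands with bottom-row=1; cleared 0 line(s) (total 0); column heights now [5 3 3 2 0], max=5
Drop 4: J rot0 at col 0 lands with bottom-row=5; cleared 0 line(s) (total 0); column heights now [7 6 6 2 0], max=7
Drop 5: J rot0 at col 2 lands with bottom-row=6; cleared 0 line(s) (total 0); column heights now [7 6 8 7 7], max=8

Answer: 0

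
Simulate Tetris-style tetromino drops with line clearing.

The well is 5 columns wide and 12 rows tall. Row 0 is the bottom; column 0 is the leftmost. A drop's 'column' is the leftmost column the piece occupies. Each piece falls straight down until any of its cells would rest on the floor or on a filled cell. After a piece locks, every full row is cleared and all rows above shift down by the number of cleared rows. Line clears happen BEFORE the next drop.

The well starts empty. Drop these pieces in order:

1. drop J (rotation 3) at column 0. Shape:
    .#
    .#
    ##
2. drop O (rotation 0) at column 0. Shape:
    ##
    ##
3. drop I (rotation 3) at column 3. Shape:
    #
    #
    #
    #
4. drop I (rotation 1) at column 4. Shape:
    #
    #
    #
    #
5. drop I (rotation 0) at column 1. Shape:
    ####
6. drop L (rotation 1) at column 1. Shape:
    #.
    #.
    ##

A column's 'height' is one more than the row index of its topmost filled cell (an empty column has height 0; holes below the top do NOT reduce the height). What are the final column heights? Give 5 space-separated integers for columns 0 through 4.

Drop 1: J rot3 at col 0 lands with bottom-row=0; cleared 0 line(s) (total 0); column heights now [1 3 0 0 0], max=3
Drop 2: O rot0 at col 0 lands with bottom-row=3; cleared 0 line(s) (total 0); column heights now [5 5 0 0 0], max=5
Drop 3: I rot3 at col 3 lands with bottom-row=0; cleared 0 line(s) (total 0); column heights now [5 5 0 4 0], max=5
Drop 4: I rot1 at col 4 lands with bottom-row=0; cleared 0 line(s) (total 0); column heights now [5 5 0 4 4], max=5
Drop 5: I rot0 at col 1 lands with bottom-row=5; cleared 0 line(s) (total 0); column heights now [5 6 6 6 6], max=6
Drop 6: L rot1 at col 1 lands with bottom-row=6; cleared 0 line(s) (total 0); column heights now [5 9 7 6 6], max=9

Answer: 5 9 7 6 6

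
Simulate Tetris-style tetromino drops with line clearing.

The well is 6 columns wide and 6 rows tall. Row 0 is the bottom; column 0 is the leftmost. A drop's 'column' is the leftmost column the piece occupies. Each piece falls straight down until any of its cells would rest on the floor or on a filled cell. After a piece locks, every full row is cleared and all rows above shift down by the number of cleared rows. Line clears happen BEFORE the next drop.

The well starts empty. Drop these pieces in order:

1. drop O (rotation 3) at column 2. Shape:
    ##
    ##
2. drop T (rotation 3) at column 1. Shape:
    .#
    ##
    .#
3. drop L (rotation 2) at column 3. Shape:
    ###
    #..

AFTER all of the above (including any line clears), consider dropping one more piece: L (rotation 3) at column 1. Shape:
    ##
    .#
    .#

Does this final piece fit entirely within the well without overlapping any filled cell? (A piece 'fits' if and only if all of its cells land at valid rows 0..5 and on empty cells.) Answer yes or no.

Answer: no

Derivation:
Drop 1: O rot3 at col 2 lands with bottom-row=0; cleared 0 line(s) (total 0); column heights now [0 0 2 2 0 0], max=2
Drop 2: T rot3 at col 1 lands with bottom-row=2; cleared 0 line(s) (total 0); column heights now [0 4 5 2 0 0], max=5
Drop 3: L rot2 at col 3 lands with bottom-row=2; cleared 0 line(s) (total 0); column heights now [0 4 5 4 4 4], max=5
Test piece L rot3 at col 1 (width 2): heights before test = [0 4 5 4 4 4]; fits = False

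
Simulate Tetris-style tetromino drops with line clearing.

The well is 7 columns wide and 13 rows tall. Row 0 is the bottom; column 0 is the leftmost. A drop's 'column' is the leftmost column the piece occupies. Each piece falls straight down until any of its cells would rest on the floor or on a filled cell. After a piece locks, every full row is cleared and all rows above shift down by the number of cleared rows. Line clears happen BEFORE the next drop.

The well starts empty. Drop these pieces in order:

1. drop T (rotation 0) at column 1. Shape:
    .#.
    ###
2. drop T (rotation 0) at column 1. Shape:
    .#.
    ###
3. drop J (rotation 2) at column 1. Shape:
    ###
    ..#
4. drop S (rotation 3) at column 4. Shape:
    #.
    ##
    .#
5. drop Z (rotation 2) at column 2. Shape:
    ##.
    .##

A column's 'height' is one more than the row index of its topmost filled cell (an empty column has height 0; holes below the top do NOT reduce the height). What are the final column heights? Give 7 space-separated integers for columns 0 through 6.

Drop 1: T rot0 at col 1 lands with bottom-row=0; cleared 0 line(s) (total 0); column heights now [0 1 2 1 0 0 0], max=2
Drop 2: T rot0 at col 1 lands with bottom-row=2; cleared 0 line(s) (total 0); column heights now [0 3 4 3 0 0 0], max=4
Drop 3: J rot2 at col 1 lands with bottom-row=3; cleared 0 line(s) (total 0); column heights now [0 5 5 5 0 0 0], max=5
Drop 4: S rot3 at col 4 lands with bottom-row=0; cleared 0 line(s) (total 0); column heights now [0 5 5 5 3 2 0], max=5
Drop 5: Z rot2 at col 2 lands with bottom-row=5; cleared 0 line(s) (total 0); column heights now [0 5 7 7 6 2 0], max=7

Answer: 0 5 7 7 6 2 0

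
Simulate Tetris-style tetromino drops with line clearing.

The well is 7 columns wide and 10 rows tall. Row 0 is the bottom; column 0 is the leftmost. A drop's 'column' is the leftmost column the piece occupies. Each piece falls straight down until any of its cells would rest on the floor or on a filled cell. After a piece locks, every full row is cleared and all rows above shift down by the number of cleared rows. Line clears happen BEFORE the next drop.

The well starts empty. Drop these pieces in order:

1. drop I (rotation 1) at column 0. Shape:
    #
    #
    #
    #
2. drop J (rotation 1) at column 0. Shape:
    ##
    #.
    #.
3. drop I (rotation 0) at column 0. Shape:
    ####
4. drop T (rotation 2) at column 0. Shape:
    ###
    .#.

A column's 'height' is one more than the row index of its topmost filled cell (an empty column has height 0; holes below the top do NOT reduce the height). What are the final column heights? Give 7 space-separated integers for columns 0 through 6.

Answer: 10 10 10 8 0 0 0

Derivation:
Drop 1: I rot1 at col 0 lands with bottom-row=0; cleared 0 line(s) (total 0); column heights now [4 0 0 0 0 0 0], max=4
Drop 2: J rot1 at col 0 lands with bottom-row=4; cleared 0 line(s) (total 0); column heights now [7 7 0 0 0 0 0], max=7
Drop 3: I rot0 at col 0 lands with bottom-row=7; cleared 0 line(s) (total 0); column heights now [8 8 8 8 0 0 0], max=8
Drop 4: T rot2 at col 0 lands with bottom-row=8; cleared 0 line(s) (total 0); column heights now [10 10 10 8 0 0 0], max=10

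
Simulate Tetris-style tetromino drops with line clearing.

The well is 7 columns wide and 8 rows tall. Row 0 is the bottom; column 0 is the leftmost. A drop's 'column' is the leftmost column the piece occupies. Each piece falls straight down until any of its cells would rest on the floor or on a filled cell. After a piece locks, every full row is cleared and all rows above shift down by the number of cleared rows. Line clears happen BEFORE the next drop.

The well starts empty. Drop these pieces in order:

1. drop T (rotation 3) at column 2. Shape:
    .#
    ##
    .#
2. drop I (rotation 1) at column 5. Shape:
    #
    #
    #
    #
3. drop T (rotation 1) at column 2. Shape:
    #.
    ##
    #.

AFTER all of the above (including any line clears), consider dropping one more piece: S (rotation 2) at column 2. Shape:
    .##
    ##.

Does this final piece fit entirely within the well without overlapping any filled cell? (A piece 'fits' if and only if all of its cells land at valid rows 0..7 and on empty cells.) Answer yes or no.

Answer: yes

Derivation:
Drop 1: T rot3 at col 2 lands with bottom-row=0; cleared 0 line(s) (total 0); column heights now [0 0 2 3 0 0 0], max=3
Drop 2: I rot1 at col 5 lands with bottom-row=0; cleared 0 line(s) (total 0); column heights now [0 0 2 3 0 4 0], max=4
Drop 3: T rot1 at col 2 lands with bottom-row=2; cleared 0 line(s) (total 0); column heights now [0 0 5 4 0 4 0], max=5
Test piece S rot2 at col 2 (width 3): heights before test = [0 0 5 4 0 4 0]; fits = True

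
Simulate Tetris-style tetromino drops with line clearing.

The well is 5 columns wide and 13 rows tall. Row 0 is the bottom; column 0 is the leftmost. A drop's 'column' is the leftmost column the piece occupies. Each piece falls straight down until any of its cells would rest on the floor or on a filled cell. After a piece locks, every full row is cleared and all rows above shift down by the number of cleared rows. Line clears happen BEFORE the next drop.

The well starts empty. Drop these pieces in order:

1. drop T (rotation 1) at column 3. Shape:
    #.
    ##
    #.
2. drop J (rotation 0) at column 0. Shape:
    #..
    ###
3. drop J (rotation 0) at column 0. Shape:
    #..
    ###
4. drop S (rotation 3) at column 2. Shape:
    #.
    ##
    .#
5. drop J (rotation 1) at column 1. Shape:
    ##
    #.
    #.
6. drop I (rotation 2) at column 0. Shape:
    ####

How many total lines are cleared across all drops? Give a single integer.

Drop 1: T rot1 at col 3 lands with bottom-row=0; cleared 0 line(s) (total 0); column heights now [0 0 0 3 2], max=3
Drop 2: J rot0 at col 0 lands with bottom-row=0; cleared 0 line(s) (total 0); column heights now [2 1 1 3 2], max=3
Drop 3: J rot0 at col 0 lands with bottom-row=2; cleared 0 line(s) (total 0); column heights now [4 3 3 3 2], max=4
Drop 4: S rot3 at col 2 lands with bottom-row=3; cleared 0 line(s) (total 0); column heights now [4 3 6 5 2], max=6
Drop 5: J rot1 at col 1 lands with bottom-row=4; cleared 0 line(s) (total 0); column heights now [4 7 7 5 2], max=7
Drop 6: I rot2 at col 0 lands with bottom-row=7; cleared 0 line(s) (total 0); column heights now [8 8 8 8 2], max=8

Answer: 0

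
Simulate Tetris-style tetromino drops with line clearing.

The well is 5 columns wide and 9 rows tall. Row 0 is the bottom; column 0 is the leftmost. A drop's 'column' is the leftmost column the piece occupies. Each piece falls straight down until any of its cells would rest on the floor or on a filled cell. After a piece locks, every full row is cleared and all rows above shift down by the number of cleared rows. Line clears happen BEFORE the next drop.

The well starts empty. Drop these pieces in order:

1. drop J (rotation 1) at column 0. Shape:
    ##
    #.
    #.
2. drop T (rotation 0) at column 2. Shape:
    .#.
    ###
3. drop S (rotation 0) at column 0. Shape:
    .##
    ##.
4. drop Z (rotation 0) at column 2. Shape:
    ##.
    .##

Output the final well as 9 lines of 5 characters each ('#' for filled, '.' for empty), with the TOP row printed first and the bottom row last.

Drop 1: J rot1 at col 0 lands with bottom-row=0; cleared 0 line(s) (total 0); column heights now [3 3 0 0 0], max=3
Drop 2: T rot0 at col 2 lands with bottom-row=0; cleared 0 line(s) (total 0); column heights now [3 3 1 2 1], max=3
Drop 3: S rot0 at col 0 lands with bottom-row=3; cleared 0 line(s) (total 0); column heights now [4 5 5 2 1], max=5
Drop 4: Z rot0 at col 2 lands with bottom-row=4; cleared 0 line(s) (total 0); column heights now [4 5 6 6 5], max=6

Answer: .....
.....
.....
..##.
.####
##...
##...
#..#.
#.###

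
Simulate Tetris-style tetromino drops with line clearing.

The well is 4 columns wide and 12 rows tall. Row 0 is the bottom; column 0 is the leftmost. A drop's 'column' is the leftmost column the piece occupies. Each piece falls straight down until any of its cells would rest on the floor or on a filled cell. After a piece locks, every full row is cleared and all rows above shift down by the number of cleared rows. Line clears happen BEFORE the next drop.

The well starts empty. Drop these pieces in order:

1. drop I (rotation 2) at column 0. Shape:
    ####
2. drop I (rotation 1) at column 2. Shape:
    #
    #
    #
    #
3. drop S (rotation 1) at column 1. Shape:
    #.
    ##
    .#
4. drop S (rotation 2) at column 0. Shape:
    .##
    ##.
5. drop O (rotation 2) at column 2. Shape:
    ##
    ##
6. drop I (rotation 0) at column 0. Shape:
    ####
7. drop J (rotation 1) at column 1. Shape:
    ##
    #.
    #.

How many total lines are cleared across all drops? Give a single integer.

Drop 1: I rot2 at col 0 lands with bottom-row=0; cleared 1 line(s) (total 1); column heights now [0 0 0 0], max=0
Drop 2: I rot1 at col 2 lands with bottom-row=0; cleared 0 line(s) (total 1); column heights now [0 0 4 0], max=4
Drop 3: S rot1 at col 1 lands with bottom-row=4; cleared 0 line(s) (total 1); column heights now [0 7 6 0], max=7
Drop 4: S rot2 at col 0 lands with bottom-row=7; cleared 0 line(s) (total 1); column heights now [8 9 9 0], max=9
Drop 5: O rot2 at col 2 lands with bottom-row=9; cleared 0 line(s) (total 1); column heights now [8 9 11 11], max=11
Drop 6: I rot0 at col 0 lands with bottom-row=11; cleared 1 line(s) (total 2); column heights now [8 9 11 11], max=11
Drop 7: J rot1 at col 1 lands with bottom-row=9; cleared 0 line(s) (total 2); column heights now [8 12 12 11], max=12

Answer: 2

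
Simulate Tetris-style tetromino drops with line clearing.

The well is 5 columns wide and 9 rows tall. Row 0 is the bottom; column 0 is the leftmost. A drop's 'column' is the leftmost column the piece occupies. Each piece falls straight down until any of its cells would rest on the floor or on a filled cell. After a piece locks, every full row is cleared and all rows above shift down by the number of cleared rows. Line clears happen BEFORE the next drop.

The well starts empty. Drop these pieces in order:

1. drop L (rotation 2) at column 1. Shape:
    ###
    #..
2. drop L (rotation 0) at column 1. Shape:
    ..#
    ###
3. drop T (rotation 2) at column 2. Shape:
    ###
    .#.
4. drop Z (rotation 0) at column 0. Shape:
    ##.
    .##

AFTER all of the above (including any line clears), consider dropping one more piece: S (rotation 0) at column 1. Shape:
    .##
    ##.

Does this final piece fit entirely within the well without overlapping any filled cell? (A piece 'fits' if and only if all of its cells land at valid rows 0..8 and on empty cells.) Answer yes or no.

Drop 1: L rot2 at col 1 lands with bottom-row=0; cleared 0 line(s) (total 0); column heights now [0 2 2 2 0], max=2
Drop 2: L rot0 at col 1 lands with bottom-row=2; cleared 0 line(s) (total 0); column heights now [0 3 3 4 0], max=4
Drop 3: T rot2 at col 2 lands with bottom-row=4; cleared 0 line(s) (total 0); column heights now [0 3 6 6 6], max=6
Drop 4: Z rot0 at col 0 lands with bottom-row=6; cleared 0 line(s) (total 0); column heights now [8 8 7 6 6], max=8
Test piece S rot0 at col 1 (width 3): heights before test = [8 8 7 6 6]; fits = False

Answer: no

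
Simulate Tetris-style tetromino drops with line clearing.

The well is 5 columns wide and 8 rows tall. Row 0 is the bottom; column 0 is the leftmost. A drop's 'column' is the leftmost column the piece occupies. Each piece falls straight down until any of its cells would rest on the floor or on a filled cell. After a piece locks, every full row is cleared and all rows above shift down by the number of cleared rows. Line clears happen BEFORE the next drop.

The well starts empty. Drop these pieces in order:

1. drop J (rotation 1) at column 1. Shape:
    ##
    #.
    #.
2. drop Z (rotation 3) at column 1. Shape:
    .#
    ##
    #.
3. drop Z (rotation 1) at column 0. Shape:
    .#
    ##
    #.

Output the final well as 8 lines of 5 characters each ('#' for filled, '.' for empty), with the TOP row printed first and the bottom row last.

Drop 1: J rot1 at col 1 lands with bottom-row=0; cleared 0 line(s) (total 0); column heights now [0 3 3 0 0], max=3
Drop 2: Z rot3 at col 1 lands with bottom-row=3; cleared 0 line(s) (total 0); column heights now [0 5 6 0 0], max=6
Drop 3: Z rot1 at col 0 lands with bottom-row=4; cleared 0 line(s) (total 0); column heights now [6 7 6 0 0], max=7

Answer: .....
.#...
###..
###..
.#...
.##..
.#...
.#...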